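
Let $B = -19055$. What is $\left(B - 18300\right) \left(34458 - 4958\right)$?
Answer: $-1101972500$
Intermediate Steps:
$\left(B - 18300\right) \left(34458 - 4958\right) = \left(-19055 - 18300\right) \left(34458 - 4958\right) = \left(-37355\right) 29500 = -1101972500$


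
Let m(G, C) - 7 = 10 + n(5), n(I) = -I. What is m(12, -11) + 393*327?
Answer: 128523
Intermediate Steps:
m(G, C) = 12 (m(G, C) = 7 + (10 - 1*5) = 7 + (10 - 5) = 7 + 5 = 12)
m(12, -11) + 393*327 = 12 + 393*327 = 12 + 128511 = 128523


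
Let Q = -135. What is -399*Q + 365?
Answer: 54230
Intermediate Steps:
-399*Q + 365 = -399*(-135) + 365 = 53865 + 365 = 54230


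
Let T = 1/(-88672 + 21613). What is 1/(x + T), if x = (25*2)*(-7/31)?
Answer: -2078829/23470681 ≈ -0.088571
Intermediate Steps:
T = -1/67059 (T = 1/(-67059) = -1/67059 ≈ -1.4912e-5)
x = -350/31 (x = 50*(-7*1/31) = 50*(-7/31) = -350/31 ≈ -11.290)
1/(x + T) = 1/(-350/31 - 1/67059) = 1/(-23470681/2078829) = -2078829/23470681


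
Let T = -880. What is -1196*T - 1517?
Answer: 1050963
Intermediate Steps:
-1196*T - 1517 = -1196*(-880) - 1517 = 1052480 - 1517 = 1050963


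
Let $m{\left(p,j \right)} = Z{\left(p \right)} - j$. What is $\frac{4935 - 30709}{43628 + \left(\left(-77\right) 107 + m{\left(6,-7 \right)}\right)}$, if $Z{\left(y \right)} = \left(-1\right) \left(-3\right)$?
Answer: $- \frac{3682}{5057} \approx -0.7281$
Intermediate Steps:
$Z{\left(y \right)} = 3$
$m{\left(p,j \right)} = 3 - j$
$\frac{4935 - 30709}{43628 + \left(\left(-77\right) 107 + m{\left(6,-7 \right)}\right)} = \frac{4935 - 30709}{43628 + \left(\left(-77\right) 107 + \left(3 - -7\right)\right)} = - \frac{25774}{43628 + \left(-8239 + \left(3 + 7\right)\right)} = - \frac{25774}{43628 + \left(-8239 + 10\right)} = - \frac{25774}{43628 - 8229} = - \frac{25774}{35399} = \left(-25774\right) \frac{1}{35399} = - \frac{3682}{5057}$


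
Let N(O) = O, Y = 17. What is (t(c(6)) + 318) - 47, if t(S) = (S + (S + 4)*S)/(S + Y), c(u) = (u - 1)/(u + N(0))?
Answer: 174157/642 ≈ 271.27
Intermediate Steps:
c(u) = (-1 + u)/u (c(u) = (u - 1)/(u + 0) = (-1 + u)/u)
t(S) = (S + S*(4 + S))/(17 + S) (t(S) = (S + (S + 4)*S)/(S + 17) = (S + (4 + S)*S)/(17 + S) = (S + S*(4 + S))/(17 + S))
(t(c(6)) + 318) - 47 = (((-1 + 6)/6)*(5 + (-1 + 6)/6)/(17 + (-1 + 6)/6) + 318) - 47 = (((⅙)*5)*(5 + (⅙)*5)/(17 + (⅙)*5) + 318) - 47 = (5*(5 + ⅚)/(6*(17 + ⅚)) + 318) - 47 = ((⅚)*(35/6)/(107/6) + 318) - 47 = ((⅚)*(6/107)*(35/6) + 318) - 47 = (175/642 + 318) - 47 = 204331/642 - 47 = 174157/642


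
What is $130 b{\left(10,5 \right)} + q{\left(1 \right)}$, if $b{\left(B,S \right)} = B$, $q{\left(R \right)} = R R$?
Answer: $1301$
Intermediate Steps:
$q{\left(R \right)} = R^{2}$
$130 b{\left(10,5 \right)} + q{\left(1 \right)} = 130 \cdot 10 + 1^{2} = 1300 + 1 = 1301$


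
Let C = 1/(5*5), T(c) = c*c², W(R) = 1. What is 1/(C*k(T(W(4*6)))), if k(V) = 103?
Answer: 25/103 ≈ 0.24272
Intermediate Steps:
T(c) = c³
C = 1/25 ≈ 0.040000
1/(C*k(T(W(4*6)))) = 1/((1/25)*103) = 1/(103/25) = 25/103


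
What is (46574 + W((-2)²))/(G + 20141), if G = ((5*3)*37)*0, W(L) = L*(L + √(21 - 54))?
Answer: 46590/20141 + 4*I*√33/20141 ≈ 2.3132 + 0.0011409*I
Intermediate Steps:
W(L) = L*(L + I*√33) (W(L) = L*(L + √(-33)) = L*(L + I*√33))
G = 0 (G = (15*37)*0 = 555*0 = 0)
(46574 + W((-2)²))/(G + 20141) = (46574 + (-2)²*((-2)² + I*√33))/(0 + 20141) = (46574 + 4*(4 + I*√33))/20141 = (46574 + (16 + 4*I*√33))*(1/20141) = (46590 + 4*I*√33)*(1/20141) = 46590/20141 + 4*I*√33/20141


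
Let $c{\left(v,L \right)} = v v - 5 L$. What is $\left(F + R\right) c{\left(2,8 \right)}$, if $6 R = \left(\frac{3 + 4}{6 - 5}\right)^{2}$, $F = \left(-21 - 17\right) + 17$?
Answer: $462$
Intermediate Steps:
$c{\left(v,L \right)} = v^{2} - 5 L$
$F = -21$ ($F = \left(-21 - 17\right) + 17 = -38 + 17 = -21$)
$R = \frac{49}{6}$ ($R = \frac{\left(\frac{3 + 4}{6 - 5}\right)^{2}}{6} = \frac{\left(\frac{7}{1}\right)^{2}}{6} = \frac{\left(7 \cdot 1\right)^{2}}{6} = \frac{7^{2}}{6} = \frac{1}{6} \cdot 49 = \frac{49}{6} \approx 8.1667$)
$\left(F + R\right) c{\left(2,8 \right)} = \left(-21 + \frac{49}{6}\right) \left(2^{2} - 40\right) = - \frac{77 \left(4 - 40\right)}{6} = \left(- \frac{77}{6}\right) \left(-36\right) = 462$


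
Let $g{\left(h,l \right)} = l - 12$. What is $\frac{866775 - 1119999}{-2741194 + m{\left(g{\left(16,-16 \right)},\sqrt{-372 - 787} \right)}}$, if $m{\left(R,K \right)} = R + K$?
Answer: $\frac{694143199728}{7514298054443} + \frac{253224 i \sqrt{1159}}{7514298054443} \approx 0.092376 + 1.1473 \cdot 10^{-6} i$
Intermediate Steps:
$g{\left(h,l \right)} = -12 + l$
$m{\left(R,K \right)} = K + R$
$\frac{866775 - 1119999}{-2741194 + m{\left(g{\left(16,-16 \right)},\sqrt{-372 - 787} \right)}} = \frac{866775 - 1119999}{-2741194 + \left(\sqrt{-372 - 787} - 28\right)} = - \frac{253224}{-2741194 - \left(28 - \sqrt{-1159}\right)} = - \frac{253224}{-2741194 - \left(28 - i \sqrt{1159}\right)} = - \frac{253224}{-2741222 + i \sqrt{1159}}$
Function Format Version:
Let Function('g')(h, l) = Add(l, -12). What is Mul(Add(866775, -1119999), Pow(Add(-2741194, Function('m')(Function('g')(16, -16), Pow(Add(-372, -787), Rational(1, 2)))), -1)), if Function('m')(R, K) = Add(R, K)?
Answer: Add(Rational(694143199728, 7514298054443), Mul(Rational(253224, 7514298054443), I, Pow(1159, Rational(1, 2)))) ≈ Add(0.092376, Mul(1.1473e-6, I))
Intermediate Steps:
Function('g')(h, l) = Add(-12, l)
Function('m')(R, K) = Add(K, R)
Mul(Add(866775, -1119999), Pow(Add(-2741194, Function('m')(Function('g')(16, -16), Pow(Add(-372, -787), Rational(1, 2)))), -1)) = Mul(Add(866775, -1119999), Pow(Add(-2741194, Add(Pow(Add(-372, -787), Rational(1, 2)), Add(-12, -16))), -1)) = Mul(-253224, Pow(Add(-2741194, Add(Pow(-1159, Rational(1, 2)), -28)), -1)) = Mul(-253224, Pow(Add(-2741194, Add(Mul(I, Pow(1159, Rational(1, 2))), -28)), -1)) = Mul(-253224, Pow(Add(-2741194, Add(-28, Mul(I, Pow(1159, Rational(1, 2))))), -1)) = Mul(-253224, Pow(Add(-2741222, Mul(I, Pow(1159, Rational(1, 2)))), -1))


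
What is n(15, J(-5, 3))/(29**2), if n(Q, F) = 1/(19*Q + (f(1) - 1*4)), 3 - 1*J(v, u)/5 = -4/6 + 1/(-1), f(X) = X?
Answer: 1/237162 ≈ 4.2165e-6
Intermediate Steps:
J(v, u) = 70/3 (J(v, u) = 15 - 5*(-4/6 + 1/(-1)) = 15 - 5*(-4*1/6 + 1*(-1)) = 15 - 5*(-2/3 - 1) = 15 - 5*(-5/3) = 15 + 25/3 = 70/3)
n(Q, F) = 1/(-3 + 19*Q) (n(Q, F) = 1/(19*Q + (1 - 1*4)) = 1/(19*Q + (1 - 4)) = 1/(19*Q - 3) = 1/(-3 + 19*Q))
n(15, J(-5, 3))/(29**2) = 1/((-3 + 19*15)*(29**2)) = 1/((-3 + 285)*841) = (1/841)/282 = (1/282)*(1/841) = 1/237162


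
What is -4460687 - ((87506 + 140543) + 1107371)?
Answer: -5796107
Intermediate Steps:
-4460687 - ((87506 + 140543) + 1107371) = -4460687 - (228049 + 1107371) = -4460687 - 1*1335420 = -4460687 - 1335420 = -5796107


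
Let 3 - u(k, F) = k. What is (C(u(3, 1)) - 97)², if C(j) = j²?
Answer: 9409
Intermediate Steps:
u(k, F) = 3 - k
(C(u(3, 1)) - 97)² = ((3 - 1*3)² - 97)² = ((3 - 3)² - 97)² = (0² - 97)² = (0 - 97)² = (-97)² = 9409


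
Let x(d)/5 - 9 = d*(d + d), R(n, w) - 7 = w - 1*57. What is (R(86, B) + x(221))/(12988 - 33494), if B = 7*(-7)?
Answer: -244178/10253 ≈ -23.815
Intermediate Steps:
B = -49
R(n, w) = -50 + w (R(n, w) = 7 + (w - 1*57) = 7 + (w - 57) = 7 + (-57 + w) = -50 + w)
x(d) = 45 + 10*d² (x(d) = 45 + 5*(d*(d + d)) = 45 + 5*(d*(2*d)) = 45 + 5*(2*d²) = 45 + 10*d²)
(R(86, B) + x(221))/(12988 - 33494) = ((-50 - 49) + (45 + 10*221²))/(12988 - 33494) = (-99 + (45 + 10*48841))/(-20506) = (-99 + (45 + 488410))*(-1/20506) = (-99 + 488455)*(-1/20506) = 488356*(-1/20506) = -244178/10253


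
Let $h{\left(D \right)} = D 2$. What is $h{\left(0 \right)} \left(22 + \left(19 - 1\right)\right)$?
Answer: $0$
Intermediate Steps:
$h{\left(D \right)} = 2 D$
$h{\left(0 \right)} \left(22 + \left(19 - 1\right)\right) = 2 \cdot 0 \left(22 + \left(19 - 1\right)\right) = 0 \left(22 + 18\right) = 0 \cdot 40 = 0$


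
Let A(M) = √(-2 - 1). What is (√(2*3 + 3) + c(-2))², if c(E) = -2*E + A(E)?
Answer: (7 + I*√3)² ≈ 46.0 + 24.249*I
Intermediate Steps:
A(M) = I*√3 (A(M) = √(-3) = I*√3)
c(E) = -2*E + I*√3
(√(2*3 + 3) + c(-2))² = (√(2*3 + 3) + (-2*(-2) + I*√3))² = (√(6 + 3) + (4 + I*√3))² = (√9 + (4 + I*√3))² = (3 + (4 + I*√3))² = (7 + I*√3)²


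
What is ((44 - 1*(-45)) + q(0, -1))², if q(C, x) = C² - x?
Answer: 8100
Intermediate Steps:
((44 - 1*(-45)) + q(0, -1))² = ((44 - 1*(-45)) + (0² - 1*(-1)))² = ((44 + 45) + (0 + 1))² = (89 + 1)² = 90² = 8100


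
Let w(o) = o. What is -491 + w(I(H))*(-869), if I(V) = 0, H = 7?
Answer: -491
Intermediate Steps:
-491 + w(I(H))*(-869) = -491 + 0*(-869) = -491 + 0 = -491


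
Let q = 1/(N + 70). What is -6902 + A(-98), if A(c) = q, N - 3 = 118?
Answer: -1318281/191 ≈ -6902.0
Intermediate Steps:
N = 121 (N = 3 + 118 = 121)
q = 1/191 (q = 1/(121 + 70) = 1/191 ≈ 0.0052356)
A(c) = 1/191
-6902 + A(-98) = -6902 + 1/191 = -1318281/191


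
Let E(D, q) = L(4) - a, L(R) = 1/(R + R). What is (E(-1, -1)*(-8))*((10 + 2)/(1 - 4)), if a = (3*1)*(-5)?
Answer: 484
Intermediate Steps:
L(R) = 1/(2*R)
a = -15 (a = 3*(-5) = -15)
E(D, q) = 121/8 (E(D, q) = (1/2)/4 - 1*(-15) = (1/2)*(1/4) + 15 = 1/8 + 15 = 121/8)
(E(-1, -1)*(-8))*((10 + 2)/(1 - 4)) = ((121/8)*(-8))*((10 + 2)/(1 - 4)) = -1452/(-3) = -1452*(-1)/3 = -121*(-4) = 484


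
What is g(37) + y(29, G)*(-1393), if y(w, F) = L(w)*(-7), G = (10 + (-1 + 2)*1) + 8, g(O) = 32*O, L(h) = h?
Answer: 283963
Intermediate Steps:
G = 19 (G = (10 + 1*1) + 8 = (10 + 1) + 8 = 11 + 8 = 19)
y(w, F) = -7*w (y(w, F) = w*(-7) = -7*w)
g(37) + y(29, G)*(-1393) = 32*37 - 7*29*(-1393) = 1184 - 203*(-1393) = 1184 + 282779 = 283963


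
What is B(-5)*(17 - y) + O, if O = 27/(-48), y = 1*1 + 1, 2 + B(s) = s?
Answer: -1689/16 ≈ -105.56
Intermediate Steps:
B(s) = -2 + s
y = 2 (y = 1 + 1 = 2)
O = -9/16 (O = 27*(-1/48) = -9/16 ≈ -0.56250)
B(-5)*(17 - y) + O = (-2 - 5)*(17 - 1*2) - 9/16 = -7*(17 - 2) - 9/16 = -7*15 - 9/16 = -105 - 9/16 = -1689/16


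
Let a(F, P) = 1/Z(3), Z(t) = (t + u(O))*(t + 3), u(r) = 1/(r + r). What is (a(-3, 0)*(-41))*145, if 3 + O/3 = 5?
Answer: -11890/37 ≈ -321.35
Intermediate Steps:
O = 6 (O = -9 + 3*5 = -9 + 15 = 6)
u(r) = 1/(2*r)
Z(t) = (3 + t)*(1/12 + t) (Z(t) = (t + (½)/6)*(t + 3) = (t + (½)*(⅙))*(3 + t) = (t + 1/12)*(3 + t) = (1/12 + t)*(3 + t) = (3 + t)*(1/12 + t))
a(F, P) = 2/37 (a(F, P) = 1/(¼ + 3² + (37/12)*3) = 1/(¼ + 9 + 37/4) = 1/(37/2) = 2/37)
(a(-3, 0)*(-41))*145 = ((2/37)*(-41))*145 = -82/37*145 = -11890/37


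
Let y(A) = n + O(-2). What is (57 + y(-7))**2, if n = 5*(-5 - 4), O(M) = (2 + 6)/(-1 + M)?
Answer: 784/9 ≈ 87.111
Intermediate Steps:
O(M) = 8/(-1 + M)
n = -45 (n = 5*(-9) = -45)
y(A) = -143/3 (y(A) = -45 + 8/(-1 - 2) = -45 + 8/(-3) = -45 + 8*(-1/3) = -45 - 8/3 = -143/3)
(57 + y(-7))**2 = (57 - 143/3)**2 = (28/3)**2 = 784/9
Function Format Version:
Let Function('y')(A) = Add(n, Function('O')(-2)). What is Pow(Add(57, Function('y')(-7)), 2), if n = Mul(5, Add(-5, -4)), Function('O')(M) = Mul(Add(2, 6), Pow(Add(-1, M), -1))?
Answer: Rational(784, 9) ≈ 87.111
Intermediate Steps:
Function('O')(M) = Mul(8, Pow(Add(-1, M), -1))
n = -45 (n = Mul(5, -9) = -45)
Function('y')(A) = Rational(-143, 3) (Function('y')(A) = Add(-45, Mul(8, Pow(Add(-1, -2), -1))) = Add(-45, Mul(8, Pow(-3, -1))) = Add(-45, Mul(8, Rational(-1, 3))) = Add(-45, Rational(-8, 3)) = Rational(-143, 3))
Pow(Add(57, Function('y')(-7)), 2) = Pow(Add(57, Rational(-143, 3)), 2) = Pow(Rational(28, 3), 2) = Rational(784, 9)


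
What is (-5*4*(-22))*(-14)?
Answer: -6160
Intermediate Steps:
(-5*4*(-22))*(-14) = -20*(-22)*(-14) = 440*(-14) = -6160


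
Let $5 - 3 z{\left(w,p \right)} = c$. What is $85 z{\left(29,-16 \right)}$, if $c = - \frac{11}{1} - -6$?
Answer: $\frac{850}{3} \approx 283.33$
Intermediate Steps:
$c = -5$ ($c = \left(-11\right) 1 + 6 = -11 + 6 = -5$)
$z{\left(w,p \right)} = \frac{10}{3}$ ($z{\left(w,p \right)} = \frac{5}{3} - - \frac{5}{3} = \frac{5}{3} + \frac{5}{3} = \frac{10}{3}$)
$85 z{\left(29,-16 \right)} = 85 \cdot \frac{10}{3} = \frac{850}{3}$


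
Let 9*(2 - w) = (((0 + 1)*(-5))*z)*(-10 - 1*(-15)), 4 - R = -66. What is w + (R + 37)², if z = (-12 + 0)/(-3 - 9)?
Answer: 103084/9 ≈ 11454.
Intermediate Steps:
R = 70 (R = 4 - 1*(-66) = 4 + 66 = 70)
z = 1 (z = -12/(-12) = -12*(-1/12) = 1)
w = 43/9 (w = 2 - ((0 + 1)*(-5))*1*(-10 - 1*(-15))/9 = 2 - (1*(-5))*1*(-10 + 15)/9 = 2 - (-5*1)*5/9 = 2 - (-5)*5/9 = 2 - ⅑*(-25) = 2 + 25/9 = 43/9 ≈ 4.7778)
w + (R + 37)² = 43/9 + (70 + 37)² = 43/9 + 107² = 43/9 + 11449 = 103084/9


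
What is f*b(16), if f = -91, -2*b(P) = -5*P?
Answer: -3640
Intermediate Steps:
b(P) = 5*P/2 (b(P) = -(-5)*P/2 = 5*P/2)
f*b(16) = -455*16/2 = -91*40 = -3640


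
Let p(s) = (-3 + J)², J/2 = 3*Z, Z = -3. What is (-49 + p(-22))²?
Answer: 153664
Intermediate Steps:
J = -18 (J = 2*(3*(-3)) = 2*(-9) = -18)
p(s) = 441 (p(s) = (-3 - 18)² = (-21)² = 441)
(-49 + p(-22))² = (-49 + 441)² = 392² = 153664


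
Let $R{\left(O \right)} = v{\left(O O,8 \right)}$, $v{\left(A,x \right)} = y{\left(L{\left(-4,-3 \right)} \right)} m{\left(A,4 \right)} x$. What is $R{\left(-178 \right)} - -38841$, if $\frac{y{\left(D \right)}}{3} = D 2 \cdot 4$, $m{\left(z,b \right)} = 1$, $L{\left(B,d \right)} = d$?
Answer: $38265$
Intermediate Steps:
$y{\left(D \right)} = 24 D$ ($y{\left(D \right)} = 3 D 2 \cdot 4 = 3 \cdot 2 D 4 = 3 \cdot 8 D = 24 D$)
$v{\left(A,x \right)} = - 72 x$ ($v{\left(A,x \right)} = 24 \left(-3\right) 1 x = \left(-72\right) 1 x = - 72 x$)
$R{\left(O \right)} = -576$ ($R{\left(O \right)} = \left(-72\right) 8 = -576$)
$R{\left(-178 \right)} - -38841 = -576 - -38841 = -576 + 38841 = 38265$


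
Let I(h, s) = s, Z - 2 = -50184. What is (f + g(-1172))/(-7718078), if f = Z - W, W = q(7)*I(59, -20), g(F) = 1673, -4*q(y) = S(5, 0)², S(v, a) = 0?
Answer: 48509/7718078 ≈ 0.0062851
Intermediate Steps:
Z = -50182 (Z = 2 - 50184 = -50182)
q(y) = 0 (q(y) = -¼*0² = -¼*0 = 0)
W = 0 (W = 0*(-20) = 0)
f = -50182 (f = -50182 - 1*0 = -50182 + 0 = -50182)
(f + g(-1172))/(-7718078) = (-50182 + 1673)/(-7718078) = -48509*(-1/7718078) = 48509/7718078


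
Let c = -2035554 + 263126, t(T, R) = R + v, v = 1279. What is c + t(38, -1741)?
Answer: -1772890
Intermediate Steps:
t(T, R) = 1279 + R (t(T, R) = R + 1279 = 1279 + R)
c = -1772428
c + t(38, -1741) = -1772428 + (1279 - 1741) = -1772428 - 462 = -1772890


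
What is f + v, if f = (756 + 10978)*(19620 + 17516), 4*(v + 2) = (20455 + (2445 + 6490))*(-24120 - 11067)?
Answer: 354434679/2 ≈ 1.7722e+8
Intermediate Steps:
v = -517072969/2 (v = -2 + ((20455 + (2445 + 6490))*(-24120 - 11067))/4 = -2 + ((20455 + 8935)*(-35187))/4 = -2 + (29390*(-35187))/4 = -2 + (¼)*(-1034145930) = -2 - 517072965/2 = -517072969/2 ≈ -2.5854e+8)
f = 435753824 (f = 11734*37136 = 435753824)
f + v = 435753824 - 517072969/2 = 354434679/2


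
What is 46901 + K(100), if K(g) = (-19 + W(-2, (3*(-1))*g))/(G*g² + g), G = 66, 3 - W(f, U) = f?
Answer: 2211382149/47150 ≈ 46901.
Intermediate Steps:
W(f, U) = 3 - f
K(g) = -14/(g + 66*g²) (K(g) = (-19 + (3 - 1*(-2)))/(66*g² + g) = (-19 + (3 + 2))/(g + 66*g²) = (-19 + 5)/(g + 66*g²) = -14/(g + 66*g²))
46901 + K(100) = 46901 - 14/(100*(1 + 66*100)) = 46901 - 14*1/100/(1 + 6600) = 46901 - 14*1/100/6601 = 46901 - 14*1/100*1/6601 = 46901 - 1/47150 = 2211382149/47150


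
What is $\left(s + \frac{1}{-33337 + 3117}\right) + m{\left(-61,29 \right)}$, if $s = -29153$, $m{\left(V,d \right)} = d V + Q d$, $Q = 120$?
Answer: $- \frac{829297241}{30220} \approx -27442.0$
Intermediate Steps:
$m{\left(V,d \right)} = 120 d + V d$ ($m{\left(V,d \right)} = d V + 120 d = V d + 120 d = 120 d + V d$)
$\left(s + \frac{1}{-33337 + 3117}\right) + m{\left(-61,29 \right)} = \left(-29153 + \frac{1}{-33337 + 3117}\right) + 29 \left(120 - 61\right) = \left(-29153 + \frac{1}{-30220}\right) + 29 \cdot 59 = \left(-29153 - \frac{1}{30220}\right) + 1711 = - \frac{881003661}{30220} + 1711 = - \frac{829297241}{30220}$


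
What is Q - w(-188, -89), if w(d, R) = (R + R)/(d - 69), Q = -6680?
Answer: -1716938/257 ≈ -6680.7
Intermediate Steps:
w(d, R) = 2*R/(-69 + d) (w(d, R) = (2*R)/(-69 + d) = 2*R/(-69 + d))
Q - w(-188, -89) = -6680 - 2*(-89)/(-69 - 188) = -6680 - 2*(-89)/(-257) = -6680 - 2*(-89)*(-1)/257 = -6680 - 1*178/257 = -6680 - 178/257 = -1716938/257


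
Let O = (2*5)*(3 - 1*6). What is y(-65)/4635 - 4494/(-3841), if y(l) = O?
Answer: 1380964/1186869 ≈ 1.1635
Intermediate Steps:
O = -30 (O = 10*(3 - 6) = 10*(-3) = -30)
y(l) = -30
y(-65)/4635 - 4494/(-3841) = -30/4635 - 4494/(-3841) = -30*1/4635 - 4494*(-1/3841) = -2/309 + 4494/3841 = 1380964/1186869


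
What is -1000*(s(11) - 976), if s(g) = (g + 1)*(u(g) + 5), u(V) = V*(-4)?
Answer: 1444000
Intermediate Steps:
u(V) = -4*V
s(g) = (1 + g)*(5 - 4*g) (s(g) = (g + 1)*(-4*g + 5) = (1 + g)*(5 - 4*g))
-1000*(s(11) - 976) = -1000*((5 + 11 - 4*11²) - 976) = -1000*((5 + 11 - 4*121) - 976) = -1000*((5 + 11 - 484) - 976) = -1000*(-468 - 976) = -1000*(-1444) = 1444000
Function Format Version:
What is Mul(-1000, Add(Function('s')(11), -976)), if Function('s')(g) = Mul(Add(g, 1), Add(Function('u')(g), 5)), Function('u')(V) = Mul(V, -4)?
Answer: 1444000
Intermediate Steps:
Function('u')(V) = Mul(-4, V)
Function('s')(g) = Mul(Add(1, g), Add(5, Mul(-4, g))) (Function('s')(g) = Mul(Add(g, 1), Add(Mul(-4, g), 5)) = Mul(Add(1, g), Add(5, Mul(-4, g))))
Mul(-1000, Add(Function('s')(11), -976)) = Mul(-1000, Add(Add(5, 11, Mul(-4, Pow(11, 2))), -976)) = Mul(-1000, Add(Add(5, 11, Mul(-4, 121)), -976)) = Mul(-1000, Add(Add(5, 11, -484), -976)) = Mul(-1000, Add(-468, -976)) = Mul(-1000, -1444) = 1444000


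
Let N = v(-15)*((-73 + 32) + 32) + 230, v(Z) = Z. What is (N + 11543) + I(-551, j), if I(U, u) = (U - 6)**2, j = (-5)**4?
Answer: 322157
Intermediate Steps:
j = 625
I(U, u) = (-6 + U)**2
N = 365 (N = -15*((-73 + 32) + 32) + 230 = -15*(-41 + 32) + 230 = -15*(-9) + 230 = 135 + 230 = 365)
(N + 11543) + I(-551, j) = (365 + 11543) + (-6 - 551)**2 = 11908 + (-557)**2 = 11908 + 310249 = 322157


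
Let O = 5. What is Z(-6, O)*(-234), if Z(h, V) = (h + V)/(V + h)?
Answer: -234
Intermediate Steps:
Z(h, V) = 1 (Z(h, V) = (V + h)/(V + h) = 1)
Z(-6, O)*(-234) = 1*(-234) = -234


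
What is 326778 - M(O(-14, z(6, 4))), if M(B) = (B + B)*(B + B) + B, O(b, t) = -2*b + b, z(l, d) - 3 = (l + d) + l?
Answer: 325980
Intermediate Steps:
z(l, d) = 3 + d + 2*l (z(l, d) = 3 + ((l + d) + l) = 3 + ((d + l) + l) = 3 + (d + 2*l) = 3 + d + 2*l)
O(b, t) = -b
M(B) = B + 4*B² (M(B) = (2*B)*(2*B) + B = 4*B² + B = B + 4*B²)
326778 - M(O(-14, z(6, 4))) = 326778 - (-1*(-14))*(1 + 4*(-1*(-14))) = 326778 - 14*(1 + 4*14) = 326778 - 14*(1 + 56) = 326778 - 14*57 = 326778 - 1*798 = 326778 - 798 = 325980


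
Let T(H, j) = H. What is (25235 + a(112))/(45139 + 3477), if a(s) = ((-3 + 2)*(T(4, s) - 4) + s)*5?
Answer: 25795/48616 ≈ 0.53059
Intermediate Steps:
a(s) = 5*s (a(s) = ((-3 + 2)*(4 - 4) + s)*5 = (-1*0 + s)*5 = (0 + s)*5 = s*5 = 5*s)
(25235 + a(112))/(45139 + 3477) = (25235 + 5*112)/(45139 + 3477) = (25235 + 560)/48616 = 25795*(1/48616) = 25795/48616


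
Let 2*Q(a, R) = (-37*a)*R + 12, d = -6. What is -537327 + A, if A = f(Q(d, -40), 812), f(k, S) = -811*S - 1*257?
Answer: -1196116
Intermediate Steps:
Q(a, R) = 6 - 37*R*a/2 (Q(a, R) = ((-37*a)*R + 12)/2 = (-37*R*a + 12)/2 = (12 - 37*R*a)/2 = 6 - 37*R*a/2)
f(k, S) = -257 - 811*S (f(k, S) = -811*S - 257 = -257 - 811*S)
A = -658789 (A = -257 - 811*812 = -257 - 658532 = -658789)
-537327 + A = -537327 - 658789 = -1196116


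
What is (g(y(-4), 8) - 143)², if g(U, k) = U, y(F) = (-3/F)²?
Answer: 5193841/256 ≈ 20288.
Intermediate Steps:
y(F) = 9/F²
(g(y(-4), 8) - 143)² = (9/(-4)² - 143)² = (9*(1/16) - 143)² = (9/16 - 143)² = (-2279/16)² = 5193841/256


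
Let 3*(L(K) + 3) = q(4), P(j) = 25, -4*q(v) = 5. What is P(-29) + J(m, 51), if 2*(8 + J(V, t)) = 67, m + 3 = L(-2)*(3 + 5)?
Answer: 101/2 ≈ 50.500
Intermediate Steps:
q(v) = -5/4 (q(v) = -¼*5 = -5/4)
L(K) = -41/12 (L(K) = -3 + (⅓)*(-5/4) = -3 - 5/12 = -41/12)
m = -91/3 (m = -3 - 41*(3 + 5)/12 = -3 - 41/12*8 = -3 - 82/3 = -91/3 ≈ -30.333)
J(V, t) = 51/2 (J(V, t) = -8 + (½)*67 = -8 + 67/2 = 51/2)
P(-29) + J(m, 51) = 25 + 51/2 = 101/2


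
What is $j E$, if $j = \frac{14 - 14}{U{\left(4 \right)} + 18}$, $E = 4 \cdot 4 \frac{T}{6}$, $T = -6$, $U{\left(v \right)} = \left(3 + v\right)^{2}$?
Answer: $0$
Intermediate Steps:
$E = -16$ ($E = 4 \cdot 4 \left(- \frac{6}{6}\right) = 16 \left(\left(-6\right) \frac{1}{6}\right) = 16 \left(-1\right) = -16$)
$j = 0$ ($j = \frac{14 - 14}{\left(3 + 4\right)^{2} + 18} = \frac{0}{7^{2} + 18} = \frac{0}{49 + 18} = \frac{0}{67} = 0 \cdot \frac{1}{67} = 0$)
$j E = 0 \left(-16\right) = 0$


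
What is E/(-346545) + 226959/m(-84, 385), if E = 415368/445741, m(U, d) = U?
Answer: -432817299540707/160190400580 ≈ -2701.9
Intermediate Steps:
E = 415368/445741 (E = 415368*(1/445741) = 415368/445741 ≈ 0.93186)
E/(-346545) + 226959/m(-84, 385) = (415368/445741)/(-346545) + 226959/(-84) = (415368/445741)*(-1/346545) + 226959*(-1/84) = -15384/5721085735 - 75653/28 = -432817299540707/160190400580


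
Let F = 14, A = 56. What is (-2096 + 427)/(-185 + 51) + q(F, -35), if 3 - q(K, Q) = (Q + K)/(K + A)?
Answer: 5278/335 ≈ 15.755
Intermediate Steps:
q(K, Q) = 3 - (K + Q)/(56 + K) (q(K, Q) = 3 - (Q + K)/(K + 56) = 3 - (K + Q)/(56 + K))
(-2096 + 427)/(-185 + 51) + q(F, -35) = (-2096 + 427)/(-185 + 51) + (168 - 1*(-35) + 2*14)/(56 + 14) = -1669/(-134) + (168 + 35 + 28)/70 = -1669*(-1/134) + (1/70)*231 = 1669/134 + 33/10 = 5278/335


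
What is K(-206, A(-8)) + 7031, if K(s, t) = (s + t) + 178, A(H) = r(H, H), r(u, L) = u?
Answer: 6995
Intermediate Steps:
A(H) = H
K(s, t) = 178 + s + t
K(-206, A(-8)) + 7031 = (178 - 206 - 8) + 7031 = -36 + 7031 = 6995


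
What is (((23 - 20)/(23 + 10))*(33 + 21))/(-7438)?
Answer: -27/40909 ≈ -0.00066000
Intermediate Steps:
(((23 - 20)/(23 + 10))*(33 + 21))/(-7438) = ((3/33)*54)*(-1/7438) = ((3*(1/33))*54)*(-1/7438) = ((1/11)*54)*(-1/7438) = (54/11)*(-1/7438) = -27/40909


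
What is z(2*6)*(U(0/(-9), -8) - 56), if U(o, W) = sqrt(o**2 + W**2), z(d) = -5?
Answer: 240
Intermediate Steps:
U(o, W) = sqrt(W**2 + o**2)
z(2*6)*(U(0/(-9), -8) - 56) = -5*(sqrt((-8)**2 + (0/(-9))**2) - 56) = -5*(sqrt(64 + (0*(-1/9))**2) - 56) = -5*(sqrt(64 + 0**2) - 56) = -5*(sqrt(64 + 0) - 56) = -5*(sqrt(64) - 56) = -5*(8 - 56) = -5*(-48) = 240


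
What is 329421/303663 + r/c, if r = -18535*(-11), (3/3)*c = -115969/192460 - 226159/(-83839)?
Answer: 333002359791668988143/3421658098837929 ≈ 97322.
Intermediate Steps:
c = 33803836149/16135653940 (c = -115969/192460 - 226159/(-83839) = -115969*1/192460 - 226159*(-1/83839) = -115969/192460 + 226159/83839 = 33803836149/16135653940 ≈ 2.0950)
r = 203885
329421/303663 + r/c = 329421/303663 + 203885/(33803836149/16135653940) = 329421*(1/303663) + 203885*(16135653940/33803836149) = 109807/101221 + 3289817803556900/33803836149 = 333002359791668988143/3421658098837929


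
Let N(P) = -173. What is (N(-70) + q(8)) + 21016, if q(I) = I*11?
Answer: 20931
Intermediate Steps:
q(I) = 11*I
(N(-70) + q(8)) + 21016 = (-173 + 11*8) + 21016 = (-173 + 88) + 21016 = -85 + 21016 = 20931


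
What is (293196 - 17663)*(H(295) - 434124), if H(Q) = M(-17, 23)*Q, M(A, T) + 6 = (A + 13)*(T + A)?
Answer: -122053955142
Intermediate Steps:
M(A, T) = -6 + (13 + A)*(A + T) (M(A, T) = -6 + (A + 13)*(T + A) = -6 + (13 + A)*(A + T))
H(Q) = -30*Q (H(Q) = (-6 + (-17)**2 + 13*(-17) + 13*23 - 17*23)*Q = (-6 + 289 - 221 + 299 - 391)*Q = -30*Q)
(293196 - 17663)*(H(295) - 434124) = (293196 - 17663)*(-30*295 - 434124) = 275533*(-8850 - 434124) = 275533*(-442974) = -122053955142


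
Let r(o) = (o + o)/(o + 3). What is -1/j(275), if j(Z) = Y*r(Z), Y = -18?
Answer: 139/4950 ≈ 0.028081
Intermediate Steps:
r(o) = 2*o/(3 + o) (r(o) = (2*o)/(3 + o) = 2*o/(3 + o))
j(Z) = -36*Z/(3 + Z)
-1/j(275) = -1/((-36*275/(3 + 275))) = -1/((-36*275/278)) = -1/((-36*275*1/278)) = -1/(-4950/139) = -1*(-139/4950) = 139/4950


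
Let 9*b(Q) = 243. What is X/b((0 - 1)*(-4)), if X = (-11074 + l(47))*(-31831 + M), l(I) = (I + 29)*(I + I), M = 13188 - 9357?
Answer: 36680000/9 ≈ 4.0756e+6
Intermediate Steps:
M = 3831
l(I) = 2*I*(29 + I) (l(I) = (29 + I)*(2*I) = 2*I*(29 + I))
b(Q) = 27 (b(Q) = (⅑)*243 = 27)
X = 110040000 (X = (-11074 + 2*47*(29 + 47))*(-31831 + 3831) = (-11074 + 2*47*76)*(-28000) = (-11074 + 7144)*(-28000) = -3930*(-28000) = 110040000)
X/b((0 - 1)*(-4)) = 110040000/27 = 110040000*(1/27) = 36680000/9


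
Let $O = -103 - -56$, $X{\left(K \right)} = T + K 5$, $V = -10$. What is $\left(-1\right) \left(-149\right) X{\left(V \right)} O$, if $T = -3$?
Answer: $371159$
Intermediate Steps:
$X{\left(K \right)} = -3 + 5 K$ ($X{\left(K \right)} = -3 + K 5 = -3 + 5 K$)
$O = -47$ ($O = -103 + 56 = -47$)
$\left(-1\right) \left(-149\right) X{\left(V \right)} O = \left(-1\right) \left(-149\right) \left(-3 + 5 \left(-10\right)\right) \left(-47\right) = 149 \left(-3 - 50\right) \left(-47\right) = 149 \left(-53\right) \left(-47\right) = \left(-7897\right) \left(-47\right) = 371159$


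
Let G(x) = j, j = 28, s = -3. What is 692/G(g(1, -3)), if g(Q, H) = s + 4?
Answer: 173/7 ≈ 24.714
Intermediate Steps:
g(Q, H) = 1 (g(Q, H) = -3 + 4 = 1)
G(x) = 28
692/G(g(1, -3)) = 692/28 = 692*(1/28) = 173/7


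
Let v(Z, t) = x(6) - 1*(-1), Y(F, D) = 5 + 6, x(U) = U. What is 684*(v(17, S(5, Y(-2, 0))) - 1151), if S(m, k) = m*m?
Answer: -782496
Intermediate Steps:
Y(F, D) = 11
S(m, k) = m**2
v(Z, t) = 7 (v(Z, t) = 6 - 1*(-1) = 6 + 1 = 7)
684*(v(17, S(5, Y(-2, 0))) - 1151) = 684*(7 - 1151) = 684*(-1144) = -782496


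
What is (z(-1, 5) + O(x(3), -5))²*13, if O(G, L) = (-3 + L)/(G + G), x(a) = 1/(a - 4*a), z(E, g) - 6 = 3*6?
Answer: 46800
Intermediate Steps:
z(E, g) = 24 (z(E, g) = 6 + 3*6 = 6 + 18 = 24)
x(a) = -1/(3*a) (x(a) = 1/(-3*a) = -1/(3*a))
O(G, L) = (-3 + L)/(2*G) (O(G, L) = (-3 + L)/((2*G)) = (-3 + L)*(1/(2*G)) = (-3 + L)/(2*G))
(z(-1, 5) + O(x(3), -5))²*13 = (24 + (-3 - 5)/(2*((-⅓/3))))²*13 = (24 + (½)*(-8)/(-⅓*⅓))²*13 = (24 + (½)*(-8)/(-⅑))²*13 = (24 + (½)*(-9)*(-8))²*13 = (24 + 36)²*13 = 60²*13 = 3600*13 = 46800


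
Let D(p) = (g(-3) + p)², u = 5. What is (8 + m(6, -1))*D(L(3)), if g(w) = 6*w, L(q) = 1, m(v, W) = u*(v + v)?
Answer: 19652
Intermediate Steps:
m(v, W) = 10*v (m(v, W) = 5*(v + v) = 5*(2*v) = 10*v)
D(p) = (-18 + p)² (D(p) = (6*(-3) + p)² = (-18 + p)²)
(8 + m(6, -1))*D(L(3)) = (8 + 10*6)*(-18 + 1)² = (8 + 60)*(-17)² = 68*289 = 19652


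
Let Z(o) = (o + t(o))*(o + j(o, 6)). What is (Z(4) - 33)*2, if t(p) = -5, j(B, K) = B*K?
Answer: -122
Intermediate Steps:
Z(o) = 7*o*(-5 + o) (Z(o) = (o - 5)*(o + o*6) = (-5 + o)*(o + 6*o) = (-5 + o)*(7*o) = 7*o*(-5 + o))
(Z(4) - 33)*2 = (7*4*(-5 + 4) - 33)*2 = (7*4*(-1) - 33)*2 = (-28 - 33)*2 = -61*2 = -122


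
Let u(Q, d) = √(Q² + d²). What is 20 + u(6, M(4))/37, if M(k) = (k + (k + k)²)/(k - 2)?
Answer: 20 + 2*√298/37 ≈ 20.933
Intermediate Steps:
M(k) = (k + 4*k²)/(-2 + k) (M(k) = (k + (2*k)²)/(-2 + k) = (k + 4*k²)/(-2 + k))
20 + u(6, M(4))/37 = 20 + √(6² + (4*(1 + 4*4)/(-2 + 4))²)/37 = 20 + √(36 + (4*(1 + 16)/2)²)/37 = 20 + √(36 + (4*(½)*17)²)/37 = 20 + √(36 + 34²)/37 = 20 + √(36 + 1156)/37 = 20 + √1192/37 = 20 + (2*√298)/37 = 20 + 2*√298/37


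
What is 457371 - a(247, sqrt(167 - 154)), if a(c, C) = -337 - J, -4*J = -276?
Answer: 457777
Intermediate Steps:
J = 69 (J = -1/4*(-276) = 69)
a(c, C) = -406 (a(c, C) = -337 - 1*69 = -337 - 69 = -406)
457371 - a(247, sqrt(167 - 154)) = 457371 - 1*(-406) = 457371 + 406 = 457777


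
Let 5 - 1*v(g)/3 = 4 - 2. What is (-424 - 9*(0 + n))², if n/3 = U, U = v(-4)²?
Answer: 6817321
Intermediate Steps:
v(g) = 9 (v(g) = 15 - 3*(4 - 2) = 15 - 3*2 = 15 - 6 = 9)
U = 81 (U = 9² = 81)
n = 243 (n = 3*81 = 243)
(-424 - 9*(0 + n))² = (-424 - 9*(0 + 243))² = (-424 - 9*243)² = (-424 - 2187)² = (-2611)² = 6817321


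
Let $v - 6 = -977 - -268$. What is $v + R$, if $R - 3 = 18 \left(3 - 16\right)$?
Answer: $-934$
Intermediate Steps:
$R = -231$ ($R = 3 + 18 \left(3 - 16\right) = 3 + 18 \left(-13\right) = 3 - 234 = -231$)
$v = -703$ ($v = 6 - 709 = -703$)
$v + R = -703 - 231 = -934$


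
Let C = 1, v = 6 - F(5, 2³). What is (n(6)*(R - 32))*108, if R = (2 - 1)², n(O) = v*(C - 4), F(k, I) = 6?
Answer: 0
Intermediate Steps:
v = 0 (v = 6 - 1*6 = 6 - 6 = 0)
n(O) = 0 (n(O) = 0*(1 - 4) = 0*(-3) = 0)
R = 1 (R = 1² = 1)
(n(6)*(R - 32))*108 = (0*(1 - 32))*108 = (0*(-31))*108 = 0*108 = 0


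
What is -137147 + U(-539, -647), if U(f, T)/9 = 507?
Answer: -132584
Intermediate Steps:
U(f, T) = 4563 (U(f, T) = 9*507 = 4563)
-137147 + U(-539, -647) = -137147 + 4563 = -132584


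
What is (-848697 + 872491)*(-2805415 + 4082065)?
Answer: 30376610100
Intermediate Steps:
(-848697 + 872491)*(-2805415 + 4082065) = 23794*1276650 = 30376610100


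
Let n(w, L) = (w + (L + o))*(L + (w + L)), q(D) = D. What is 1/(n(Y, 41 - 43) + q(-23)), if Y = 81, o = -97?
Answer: -1/1409 ≈ -0.00070972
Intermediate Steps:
n(w, L) = (w + 2*L)*(-97 + L + w) (n(w, L) = (w + (L - 97))*(L + (w + L)) = (w + (-97 + L))*(L + (L + w)) = (-97 + L + w)*(w + 2*L) = (w + 2*L)*(-97 + L + w))
1/(n(Y, 41 - 43) + q(-23)) = 1/((81**2 - 194*(41 - 43) - 97*81 + 2*(41 - 43)**2 + 3*(41 - 43)*81) - 23) = 1/((6561 - 194*(-2) - 7857 + 2*(-2)**2 + 3*(-2)*81) - 23) = 1/((6561 + 388 - 7857 + 2*4 - 486) - 23) = 1/((6561 + 388 - 7857 + 8 - 486) - 23) = 1/(-1386 - 23) = 1/(-1409) = -1/1409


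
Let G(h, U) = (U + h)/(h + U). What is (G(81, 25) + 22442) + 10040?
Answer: 32483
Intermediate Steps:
G(h, U) = 1 (G(h, U) = (U + h)/(U + h) = 1)
(G(81, 25) + 22442) + 10040 = (1 + 22442) + 10040 = 22443 + 10040 = 32483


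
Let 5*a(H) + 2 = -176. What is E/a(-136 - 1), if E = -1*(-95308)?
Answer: -238270/89 ≈ -2677.2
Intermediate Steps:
a(H) = -178/5 (a(H) = -⅖ + (⅕)*(-176) = -⅖ - 176/5 = -178/5)
E = 95308
E/a(-136 - 1) = 95308/(-178/5) = 95308*(-5/178) = -238270/89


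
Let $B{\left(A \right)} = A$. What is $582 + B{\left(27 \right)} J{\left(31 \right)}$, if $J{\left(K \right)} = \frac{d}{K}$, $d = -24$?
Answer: $\frac{17394}{31} \approx 561.1$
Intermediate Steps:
$J{\left(K \right)} = - \frac{24}{K}$
$582 + B{\left(27 \right)} J{\left(31 \right)} = 582 + 27 \left(- \frac{24}{31}\right) = 582 - \frac{648}{31} = \frac{17394}{31}$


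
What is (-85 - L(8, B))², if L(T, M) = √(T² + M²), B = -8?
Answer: 7353 + 1360*√2 ≈ 9276.3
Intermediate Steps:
L(T, M) = √(M² + T²)
(-85 - L(8, B))² = (-85 - √((-8)² + 8²))² = (-85 - √(64 + 64))² = (-85 - √128)² = (-85 - 8*√2)²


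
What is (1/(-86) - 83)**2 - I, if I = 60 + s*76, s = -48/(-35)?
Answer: 1741274027/258860 ≈ 6726.7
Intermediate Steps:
s = 48/35 (s = -48*(-1/35) = 48/35 ≈ 1.3714)
I = 5748/35 (I = 60 + (48/35)*76 = 60 + 3648/35 = 5748/35 ≈ 164.23)
(1/(-86) - 83)**2 - I = (1/(-86) - 83)**2 - 1*5748/35 = (-1/86 - 83)**2 - 5748/35 = (-7139/86)**2 - 5748/35 = 50965321/7396 - 5748/35 = 1741274027/258860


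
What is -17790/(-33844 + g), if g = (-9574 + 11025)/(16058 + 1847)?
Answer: 318529950/605975369 ≈ 0.52565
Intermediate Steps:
g = 1451/17905 ≈ 0.081039
-17790/(-33844 + g) = -17790/(-33844 + 1451/17905) = -17790/(-605975369/17905) = -17790*(-17905/605975369) = 318529950/605975369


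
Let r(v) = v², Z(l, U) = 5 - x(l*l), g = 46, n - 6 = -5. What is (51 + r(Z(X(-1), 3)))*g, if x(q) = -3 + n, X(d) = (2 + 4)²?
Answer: 4600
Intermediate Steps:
n = 1 (n = 6 - 5 = 1)
X(d) = 36 (X(d) = 6² = 36)
x(q) = -2 (x(q) = -3 + 1 = -2)
Z(l, U) = 7 (Z(l, U) = 5 - 1*(-2) = 5 + 2 = 7)
(51 + r(Z(X(-1), 3)))*g = (51 + 7²)*46 = (51 + 49)*46 = 100*46 = 4600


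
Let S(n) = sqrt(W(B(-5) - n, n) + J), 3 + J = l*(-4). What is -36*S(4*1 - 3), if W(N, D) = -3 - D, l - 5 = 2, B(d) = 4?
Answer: -36*I*sqrt(35) ≈ -212.98*I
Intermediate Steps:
l = 7 (l = 5 + 2 = 7)
J = -31 (J = -3 + 7*(-4) = -3 - 28 = -31)
S(n) = sqrt(-34 - n) (S(n) = sqrt((-3 - n) - 31) = sqrt(-34 - n))
-36*S(4*1 - 3) = -36*sqrt(-34 - (4*1 - 3)) = -36*sqrt(-34 - (4 - 3)) = -36*sqrt(-34 - 1*1) = -36*sqrt(-34 - 1) = -36*I*sqrt(35)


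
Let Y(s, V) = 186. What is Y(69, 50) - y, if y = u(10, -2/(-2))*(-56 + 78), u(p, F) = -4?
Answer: 274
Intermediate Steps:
y = -88 (y = -4*(-56 + 78) = -4*22 = -88)
Y(69, 50) - y = 186 - 1*(-88) = 186 + 88 = 274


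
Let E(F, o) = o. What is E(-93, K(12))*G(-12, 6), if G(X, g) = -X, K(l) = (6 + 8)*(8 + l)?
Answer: 3360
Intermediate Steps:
K(l) = 112 + 14*l (K(l) = 14*(8 + l) = 112 + 14*l)
E(-93, K(12))*G(-12, 6) = (112 + 14*12)*(-1*(-12)) = (112 + 168)*12 = 280*12 = 3360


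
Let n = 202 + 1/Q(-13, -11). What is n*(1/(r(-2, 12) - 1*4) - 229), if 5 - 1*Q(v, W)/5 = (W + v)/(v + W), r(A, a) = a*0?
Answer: -3705597/80 ≈ -46320.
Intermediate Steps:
r(A, a) = 0
Q(v, W) = 20 (Q(v, W) = 25 - 5*(W + v)/(v + W) = 25 - 5*(W + v)/(W + v) = 25 - 5*1 = 25 - 5 = 20)
n = 4041/20 (n = 202 + 1/20 = 4041/20 ≈ 202.05)
n*(1/(r(-2, 12) - 1*4) - 229) = 4041*(1/(0 - 1*4) - 229)/20 = 4041*(1/(0 - 4) - 229)/20 = 4041*(1/(-4) - 229)/20 = 4041*(-¼ - 229)/20 = (4041/20)*(-917/4) = -3705597/80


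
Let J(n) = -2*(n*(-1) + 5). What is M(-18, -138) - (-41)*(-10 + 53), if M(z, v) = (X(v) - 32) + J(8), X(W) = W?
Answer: 1599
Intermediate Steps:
J(n) = -10 + 2*n (J(n) = -2*(-n + 5) = -2*(5 - n) = -10 + 2*n)
M(z, v) = -26 + v (M(z, v) = (v - 32) + (-10 + 2*8) = (-32 + v) + (-10 + 16) = (-32 + v) + 6 = -26 + v)
M(-18, -138) - (-41)*(-10 + 53) = (-26 - 138) - (-41)*(-10 + 53) = -164 - (-41)*43 = -164 - 1*(-1763) = -164 + 1763 = 1599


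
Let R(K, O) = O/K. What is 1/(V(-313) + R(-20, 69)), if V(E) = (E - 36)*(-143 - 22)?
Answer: 20/1151631 ≈ 1.7367e-5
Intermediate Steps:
V(E) = 5940 - 165*E (V(E) = (-36 + E)*(-165) = 5940 - 165*E)
1/(V(-313) + R(-20, 69)) = 1/((5940 - 165*(-313)) + 69/(-20)) = 1/((5940 + 51645) + 69*(-1/20)) = 1/(57585 - 69/20) = 1/(1151631/20) = 20/1151631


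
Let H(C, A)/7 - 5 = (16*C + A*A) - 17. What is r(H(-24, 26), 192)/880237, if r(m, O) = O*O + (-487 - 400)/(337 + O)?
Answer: 19500169/465645373 ≈ 0.041878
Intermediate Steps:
H(C, A) = -84 + 7*A**2 + 112*C (H(C, A) = 35 + 7*((16*C + A*A) - 17) = 35 + 7*((16*C + A**2) - 17) = 35 + 7*((A**2 + 16*C) - 17) = 35 + 7*(-17 + A**2 + 16*C) = 35 + (-119 + 7*A**2 + 112*C) = -84 + 7*A**2 + 112*C)
r(m, O) = O**2 - 887/(337 + O)
r(H(-24, 26), 192)/880237 = ((-887 + 192**3 + 337*192**2)/(337 + 192))/880237 = ((-887 + 7077888 + 337*36864)/529)*(1/880237) = ((-887 + 7077888 + 12423168)/529)*(1/880237) = ((1/529)*19500169)*(1/880237) = (19500169/529)*(1/880237) = 19500169/465645373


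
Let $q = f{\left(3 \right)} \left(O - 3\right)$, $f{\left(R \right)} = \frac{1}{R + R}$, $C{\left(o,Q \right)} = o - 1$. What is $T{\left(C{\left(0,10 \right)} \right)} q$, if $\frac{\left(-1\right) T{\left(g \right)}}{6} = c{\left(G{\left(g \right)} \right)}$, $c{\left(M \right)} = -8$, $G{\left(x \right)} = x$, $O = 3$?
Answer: $0$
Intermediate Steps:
$C{\left(o,Q \right)} = -1 + o$
$f{\left(R \right)} = \frac{1}{2 R}$
$T{\left(g \right)} = 48$ ($T{\left(g \right)} = \left(-6\right) \left(-8\right) = 48$)
$q = 0$ ($q = \frac{1}{2 \cdot 3} \left(3 - 3\right) = \frac{1}{2} \cdot \frac{1}{3} \cdot 0 = \frac{1}{6} \cdot 0 = 0$)
$T{\left(C{\left(0,10 \right)} \right)} q = 48 \cdot 0 = 0$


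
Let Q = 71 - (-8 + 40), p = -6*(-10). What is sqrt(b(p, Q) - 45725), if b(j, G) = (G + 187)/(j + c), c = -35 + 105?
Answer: 2*I*sqrt(48295195)/65 ≈ 213.83*I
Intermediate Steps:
p = 60
c = 70
Q = 39 (Q = 71 - 1*32 = 71 - 32 = 39)
b(j, G) = (187 + G)/(70 + j) (b(j, G) = (G + 187)/(j + 70) = (187 + G)/(70 + j))
sqrt(b(p, Q) - 45725) = sqrt((187 + 39)/(70 + 60) - 45725) = sqrt(226/130 - 45725) = sqrt((1/130)*226 - 45725) = sqrt(113/65 - 45725) = sqrt(-2972012/65) = 2*I*sqrt(48295195)/65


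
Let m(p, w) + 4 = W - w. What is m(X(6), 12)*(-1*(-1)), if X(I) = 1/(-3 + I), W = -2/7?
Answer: -114/7 ≈ -16.286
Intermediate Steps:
W = -2/7 (W = -2*1/7 = -2/7 ≈ -0.28571)
m(p, w) = -30/7 - w (m(p, w) = -4 + (-2/7 - w) = -30/7 - w)
m(X(6), 12)*(-1*(-1)) = (-30/7 - 1*12)*(-1*(-1)) = (-30/7 - 12)*1 = -114/7*1 = -114/7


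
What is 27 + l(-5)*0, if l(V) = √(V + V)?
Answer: 27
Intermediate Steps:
l(V) = √2*√V (l(V) = √(2*V) = √2*√V)
27 + l(-5)*0 = 27 + (√2*√(-5))*0 = 27 + (√2*(I*√5))*0 = 27 + (I*√10)*0 = 27 + 0 = 27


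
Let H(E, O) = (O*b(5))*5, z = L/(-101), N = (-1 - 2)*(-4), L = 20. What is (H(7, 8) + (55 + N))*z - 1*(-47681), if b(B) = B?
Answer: 4810441/101 ≈ 47628.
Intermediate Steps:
N = 12 (N = -3*(-4) = 12)
z = -20/101 (z = 20/(-101) = 20*(-1/101) = -20/101 ≈ -0.19802)
H(E, O) = 25*O (H(E, O) = (O*5)*5 = (5*O)*5 = 25*O)
(H(7, 8) + (55 + N))*z - 1*(-47681) = (25*8 + (55 + 12))*(-20/101) - 1*(-47681) = (200 + 67)*(-20/101) + 47681 = 267*(-20/101) + 47681 = -5340/101 + 47681 = 4810441/101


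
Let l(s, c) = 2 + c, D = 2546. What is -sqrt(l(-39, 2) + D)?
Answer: -5*sqrt(102) ≈ -50.497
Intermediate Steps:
-sqrt(l(-39, 2) + D) = -sqrt((2 + 2) + 2546) = -sqrt(4 + 2546) = -sqrt(2550) = -5*sqrt(102)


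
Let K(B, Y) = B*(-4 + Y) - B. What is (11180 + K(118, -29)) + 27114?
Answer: 34282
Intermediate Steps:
K(B, Y) = -B + B*(-4 + Y)
(11180 + K(118, -29)) + 27114 = (11180 + 118*(-5 - 29)) + 27114 = (11180 + 118*(-34)) + 27114 = (11180 - 4012) + 27114 = 7168 + 27114 = 34282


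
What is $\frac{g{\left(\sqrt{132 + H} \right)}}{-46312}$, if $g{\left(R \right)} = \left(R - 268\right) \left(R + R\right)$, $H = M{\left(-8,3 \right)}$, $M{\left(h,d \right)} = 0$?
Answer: $- \frac{33}{5789} + \frac{134 \sqrt{33}}{5789} \approx 0.12727$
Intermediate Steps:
$H = 0$
$g{\left(R \right)} = 2 R \left(-268 + R\right)$ ($g{\left(R \right)} = \left(-268 + R\right) 2 R = 2 R \left(-268 + R\right)$)
$\frac{g{\left(\sqrt{132 + H} \right)}}{-46312} = \frac{2 \sqrt{132 + 0} \left(-268 + \sqrt{132 + 0}\right)}{-46312} = 2 \sqrt{132} \left(-268 + \sqrt{132}\right) \left(- \frac{1}{46312}\right) = 2 \cdot 2 \sqrt{33} \left(-268 + 2 \sqrt{33}\right) \left(- \frac{1}{46312}\right) = 4 \sqrt{33} \left(-268 + 2 \sqrt{33}\right) \left(- \frac{1}{46312}\right) = - \frac{\sqrt{33} \left(-268 + 2 \sqrt{33}\right)}{11578}$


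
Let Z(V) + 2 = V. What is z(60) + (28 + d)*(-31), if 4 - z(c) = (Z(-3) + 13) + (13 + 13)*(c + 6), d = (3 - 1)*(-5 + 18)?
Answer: -3394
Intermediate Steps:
Z(V) = -2 + V
d = 26 (d = 2*13 = 26)
z(c) = -160 - 26*c (z(c) = 4 - (((-2 - 3) + 13) + (13 + 13)*(c + 6)) = 4 - ((-5 + 13) + 26*(6 + c)) = 4 - (8 + (156 + 26*c)) = 4 - (164 + 26*c) = 4 + (-164 - 26*c) = -160 - 26*c)
z(60) + (28 + d)*(-31) = (-160 - 26*60) + (28 + 26)*(-31) = (-160 - 1560) + 54*(-31) = -1720 - 1674 = -3394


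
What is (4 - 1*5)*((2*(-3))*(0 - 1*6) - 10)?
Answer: -26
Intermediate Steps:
(4 - 1*5)*((2*(-3))*(0 - 1*6) - 10) = (4 - 5)*(-6*(0 - 6) - 10) = -(-6*(-6) - 10) = -(36 - 10) = -1*26 = -26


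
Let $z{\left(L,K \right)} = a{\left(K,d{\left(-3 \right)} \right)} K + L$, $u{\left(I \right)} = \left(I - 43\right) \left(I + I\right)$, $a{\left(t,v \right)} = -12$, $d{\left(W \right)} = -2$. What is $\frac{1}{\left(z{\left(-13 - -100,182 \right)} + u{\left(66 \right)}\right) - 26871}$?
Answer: $- \frac{1}{25932} \approx -3.8562 \cdot 10^{-5}$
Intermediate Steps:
$u{\left(I \right)} = 2 I \left(-43 + I\right)$ ($u{\left(I \right)} = \left(-43 + I\right) 2 I = 2 I \left(-43 + I\right)$)
$z{\left(L,K \right)} = L - 12 K$ ($z{\left(L,K \right)} = - 12 K + L = L - 12 K$)
$\frac{1}{\left(z{\left(-13 - -100,182 \right)} + u{\left(66 \right)}\right) - 26871} = \frac{1}{\left(\left(\left(-13 - -100\right) - 2184\right) + 2 \cdot 66 \left(-43 + 66\right)\right) - 26871} = \frac{1}{\left(\left(\left(-13 + 100\right) - 2184\right) + 2 \cdot 66 \cdot 23\right) - 26871} = \frac{1}{\left(\left(87 - 2184\right) + 3036\right) - 26871} = \frac{1}{\left(-2097 + 3036\right) - 26871} = \frac{1}{939 - 26871} = \frac{1}{-25932} = - \frac{1}{25932}$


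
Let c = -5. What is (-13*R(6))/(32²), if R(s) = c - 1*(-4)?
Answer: 13/1024 ≈ 0.012695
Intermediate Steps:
R(s) = -1 (R(s) = -5 - 1*(-4) = -5 + 4 = -1)
(-13*R(6))/(32²) = (-13*(-1))/(32²) = 13/1024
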